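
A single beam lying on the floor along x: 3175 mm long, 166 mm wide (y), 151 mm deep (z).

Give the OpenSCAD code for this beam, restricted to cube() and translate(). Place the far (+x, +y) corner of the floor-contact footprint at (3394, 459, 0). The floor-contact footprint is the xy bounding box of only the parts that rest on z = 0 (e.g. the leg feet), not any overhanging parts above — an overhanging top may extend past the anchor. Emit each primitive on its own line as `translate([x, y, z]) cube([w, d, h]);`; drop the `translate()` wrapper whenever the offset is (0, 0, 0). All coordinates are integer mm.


translate([219, 293, 0]) cube([3175, 166, 151]);


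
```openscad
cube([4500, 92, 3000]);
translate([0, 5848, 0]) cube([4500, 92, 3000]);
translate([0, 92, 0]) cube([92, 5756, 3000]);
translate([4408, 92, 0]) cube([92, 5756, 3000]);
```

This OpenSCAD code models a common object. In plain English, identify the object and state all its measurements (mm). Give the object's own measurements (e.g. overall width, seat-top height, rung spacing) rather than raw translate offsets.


The wall frame of a small rectangular building: four walls, each 3000 mm tall and 92 mm thick, enclosing a footprint 4500 mm (x) by 5940 mm (y) outside-to-outside, with no floor or roof. The front and back walls (the −y and +y sides) span the full width; the two side walls fit between them.


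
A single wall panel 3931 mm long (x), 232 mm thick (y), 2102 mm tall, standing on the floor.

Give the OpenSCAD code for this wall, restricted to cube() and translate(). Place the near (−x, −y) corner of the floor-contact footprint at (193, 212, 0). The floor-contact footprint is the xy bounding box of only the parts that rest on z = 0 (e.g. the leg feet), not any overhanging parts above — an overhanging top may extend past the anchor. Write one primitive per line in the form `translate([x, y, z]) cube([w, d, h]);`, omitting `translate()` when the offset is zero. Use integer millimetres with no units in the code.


translate([193, 212, 0]) cube([3931, 232, 2102]);


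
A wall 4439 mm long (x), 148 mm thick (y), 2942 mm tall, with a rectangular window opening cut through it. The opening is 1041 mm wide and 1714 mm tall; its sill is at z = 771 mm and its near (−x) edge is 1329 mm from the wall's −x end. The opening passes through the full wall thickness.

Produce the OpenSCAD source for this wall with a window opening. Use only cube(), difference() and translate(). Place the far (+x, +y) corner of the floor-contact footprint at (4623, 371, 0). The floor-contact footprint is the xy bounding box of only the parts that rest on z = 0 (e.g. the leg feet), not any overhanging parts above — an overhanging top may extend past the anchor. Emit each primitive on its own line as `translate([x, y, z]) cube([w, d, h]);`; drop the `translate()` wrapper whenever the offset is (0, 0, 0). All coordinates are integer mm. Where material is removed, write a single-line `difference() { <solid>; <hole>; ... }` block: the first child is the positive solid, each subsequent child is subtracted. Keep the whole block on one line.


difference() { translate([184, 223, 0]) cube([4439, 148, 2942]); translate([1513, 223, 771]) cube([1041, 148, 1714]); }


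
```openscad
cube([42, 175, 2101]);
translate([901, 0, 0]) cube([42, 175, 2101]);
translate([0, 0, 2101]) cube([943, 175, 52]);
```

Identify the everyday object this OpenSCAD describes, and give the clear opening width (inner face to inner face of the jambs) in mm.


A door frame. The clear opening width is 859 mm.

Two 2101 mm tall posts with a header on top — a door frame. The left jamb is 42 mm wide at x = 0; the right jamb starts at x = 901. The clear opening is 901 − 42 = 859 mm.


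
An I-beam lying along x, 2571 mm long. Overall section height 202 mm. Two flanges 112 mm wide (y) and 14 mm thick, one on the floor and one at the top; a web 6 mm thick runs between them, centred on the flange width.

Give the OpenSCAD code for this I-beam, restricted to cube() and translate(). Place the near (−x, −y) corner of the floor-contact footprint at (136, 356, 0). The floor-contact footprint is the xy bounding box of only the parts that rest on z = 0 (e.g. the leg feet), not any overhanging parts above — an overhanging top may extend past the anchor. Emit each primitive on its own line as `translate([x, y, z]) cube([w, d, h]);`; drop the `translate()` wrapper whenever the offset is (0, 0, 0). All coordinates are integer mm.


translate([136, 356, 0]) cube([2571, 112, 14]);
translate([136, 409, 14]) cube([2571, 6, 174]);
translate([136, 356, 188]) cube([2571, 112, 14]);


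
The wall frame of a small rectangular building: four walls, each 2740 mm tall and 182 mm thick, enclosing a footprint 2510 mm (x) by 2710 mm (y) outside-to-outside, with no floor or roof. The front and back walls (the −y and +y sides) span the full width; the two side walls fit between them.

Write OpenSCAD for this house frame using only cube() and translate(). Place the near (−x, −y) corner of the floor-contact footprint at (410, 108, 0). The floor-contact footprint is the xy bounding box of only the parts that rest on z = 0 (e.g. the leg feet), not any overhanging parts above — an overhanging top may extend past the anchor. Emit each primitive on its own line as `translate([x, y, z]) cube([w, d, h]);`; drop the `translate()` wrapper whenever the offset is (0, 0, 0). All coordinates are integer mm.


translate([410, 108, 0]) cube([2510, 182, 2740]);
translate([410, 2636, 0]) cube([2510, 182, 2740]);
translate([410, 290, 0]) cube([182, 2346, 2740]);
translate([2738, 290, 0]) cube([182, 2346, 2740]);


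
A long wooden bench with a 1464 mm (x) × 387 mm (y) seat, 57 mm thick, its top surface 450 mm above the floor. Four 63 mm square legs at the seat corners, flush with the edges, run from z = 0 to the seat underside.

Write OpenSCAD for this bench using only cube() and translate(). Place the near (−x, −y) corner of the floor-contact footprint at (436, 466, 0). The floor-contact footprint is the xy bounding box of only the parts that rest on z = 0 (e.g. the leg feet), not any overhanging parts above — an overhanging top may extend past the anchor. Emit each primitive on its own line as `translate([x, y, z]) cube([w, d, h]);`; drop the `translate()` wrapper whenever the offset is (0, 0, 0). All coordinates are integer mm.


translate([436, 466, 393]) cube([1464, 387, 57]);
translate([436, 466, 0]) cube([63, 63, 393]);
translate([436, 790, 0]) cube([63, 63, 393]);
translate([1837, 466, 0]) cube([63, 63, 393]);
translate([1837, 790, 0]) cube([63, 63, 393]);


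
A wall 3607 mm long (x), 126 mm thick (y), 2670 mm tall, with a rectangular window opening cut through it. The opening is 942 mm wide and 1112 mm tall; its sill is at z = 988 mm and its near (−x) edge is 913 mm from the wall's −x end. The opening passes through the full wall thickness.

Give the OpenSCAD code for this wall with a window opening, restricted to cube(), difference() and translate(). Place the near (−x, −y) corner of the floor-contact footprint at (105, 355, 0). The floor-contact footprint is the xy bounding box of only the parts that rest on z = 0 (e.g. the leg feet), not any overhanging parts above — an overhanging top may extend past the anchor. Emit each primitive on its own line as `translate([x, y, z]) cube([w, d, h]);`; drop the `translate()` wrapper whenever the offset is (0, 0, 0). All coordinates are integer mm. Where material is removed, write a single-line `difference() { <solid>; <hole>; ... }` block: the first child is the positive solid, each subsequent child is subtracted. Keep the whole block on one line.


difference() { translate([105, 355, 0]) cube([3607, 126, 2670]); translate([1018, 355, 988]) cube([942, 126, 1112]); }


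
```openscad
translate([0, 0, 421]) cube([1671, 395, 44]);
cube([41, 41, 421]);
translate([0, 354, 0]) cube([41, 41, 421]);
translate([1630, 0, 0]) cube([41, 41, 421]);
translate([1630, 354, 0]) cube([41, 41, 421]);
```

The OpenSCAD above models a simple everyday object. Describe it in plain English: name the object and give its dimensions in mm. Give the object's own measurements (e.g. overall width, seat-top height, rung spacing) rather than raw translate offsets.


A bench: a 1671×395 mm seat slab, 44 mm thick, top at z = 465 mm, on four 41×41 mm square legs flush with the seat corners and standing on z = 0.


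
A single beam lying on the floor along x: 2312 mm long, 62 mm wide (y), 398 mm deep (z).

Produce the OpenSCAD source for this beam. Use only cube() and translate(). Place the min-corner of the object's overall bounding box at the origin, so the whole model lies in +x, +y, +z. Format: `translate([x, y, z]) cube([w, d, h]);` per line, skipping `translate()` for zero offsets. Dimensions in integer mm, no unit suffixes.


cube([2312, 62, 398]);


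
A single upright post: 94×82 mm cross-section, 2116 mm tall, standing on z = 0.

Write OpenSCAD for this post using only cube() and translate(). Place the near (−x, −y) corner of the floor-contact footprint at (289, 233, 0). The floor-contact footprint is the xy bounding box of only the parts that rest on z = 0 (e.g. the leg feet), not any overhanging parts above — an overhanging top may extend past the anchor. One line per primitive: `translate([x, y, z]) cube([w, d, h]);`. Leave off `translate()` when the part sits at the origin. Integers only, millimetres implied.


translate([289, 233, 0]) cube([94, 82, 2116]);


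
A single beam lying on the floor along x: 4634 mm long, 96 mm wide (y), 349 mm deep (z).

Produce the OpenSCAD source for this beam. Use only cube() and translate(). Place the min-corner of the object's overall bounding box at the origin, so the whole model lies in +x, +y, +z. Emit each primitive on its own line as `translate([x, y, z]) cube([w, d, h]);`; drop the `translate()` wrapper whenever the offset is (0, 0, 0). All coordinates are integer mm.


cube([4634, 96, 349]);


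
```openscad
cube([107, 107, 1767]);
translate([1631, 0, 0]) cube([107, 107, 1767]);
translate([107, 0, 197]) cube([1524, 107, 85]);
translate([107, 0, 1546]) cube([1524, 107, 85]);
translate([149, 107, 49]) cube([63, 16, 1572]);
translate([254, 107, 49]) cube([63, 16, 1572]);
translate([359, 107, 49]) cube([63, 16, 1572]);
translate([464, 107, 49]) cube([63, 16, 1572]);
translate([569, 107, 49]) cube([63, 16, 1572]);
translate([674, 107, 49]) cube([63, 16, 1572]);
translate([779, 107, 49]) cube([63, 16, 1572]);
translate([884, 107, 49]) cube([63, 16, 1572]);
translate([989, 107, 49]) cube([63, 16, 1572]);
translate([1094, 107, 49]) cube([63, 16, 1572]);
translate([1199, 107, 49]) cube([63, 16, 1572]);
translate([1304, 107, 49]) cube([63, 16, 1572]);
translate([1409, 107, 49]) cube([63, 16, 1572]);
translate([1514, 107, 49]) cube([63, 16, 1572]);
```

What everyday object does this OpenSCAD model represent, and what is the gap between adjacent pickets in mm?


A fence section. The picket gap is 42 mm.

Two posts, two rails, 14 pickets — a fence section. Span 1524 mm holds 14 pickets of 63 mm with 15 equal gaps: ⌊(1524 − 14·63) / 15⌋ = 42 mm.


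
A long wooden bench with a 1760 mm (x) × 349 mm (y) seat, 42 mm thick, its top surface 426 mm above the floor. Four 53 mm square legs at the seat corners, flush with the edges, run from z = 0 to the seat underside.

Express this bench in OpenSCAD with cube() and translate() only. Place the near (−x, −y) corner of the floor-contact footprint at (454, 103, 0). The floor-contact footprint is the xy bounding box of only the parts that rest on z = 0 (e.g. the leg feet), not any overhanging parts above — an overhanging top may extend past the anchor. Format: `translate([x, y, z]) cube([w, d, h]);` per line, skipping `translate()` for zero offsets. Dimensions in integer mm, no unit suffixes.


// leg_h = 426 − 42 = 384
translate([454, 103, 384]) cube([1760, 349, 42]);
translate([454, 103, 0]) cube([53, 53, 384]);
translate([454, 399, 0]) cube([53, 53, 384]);
translate([2161, 103, 0]) cube([53, 53, 384]);
translate([2161, 399, 0]) cube([53, 53, 384]);


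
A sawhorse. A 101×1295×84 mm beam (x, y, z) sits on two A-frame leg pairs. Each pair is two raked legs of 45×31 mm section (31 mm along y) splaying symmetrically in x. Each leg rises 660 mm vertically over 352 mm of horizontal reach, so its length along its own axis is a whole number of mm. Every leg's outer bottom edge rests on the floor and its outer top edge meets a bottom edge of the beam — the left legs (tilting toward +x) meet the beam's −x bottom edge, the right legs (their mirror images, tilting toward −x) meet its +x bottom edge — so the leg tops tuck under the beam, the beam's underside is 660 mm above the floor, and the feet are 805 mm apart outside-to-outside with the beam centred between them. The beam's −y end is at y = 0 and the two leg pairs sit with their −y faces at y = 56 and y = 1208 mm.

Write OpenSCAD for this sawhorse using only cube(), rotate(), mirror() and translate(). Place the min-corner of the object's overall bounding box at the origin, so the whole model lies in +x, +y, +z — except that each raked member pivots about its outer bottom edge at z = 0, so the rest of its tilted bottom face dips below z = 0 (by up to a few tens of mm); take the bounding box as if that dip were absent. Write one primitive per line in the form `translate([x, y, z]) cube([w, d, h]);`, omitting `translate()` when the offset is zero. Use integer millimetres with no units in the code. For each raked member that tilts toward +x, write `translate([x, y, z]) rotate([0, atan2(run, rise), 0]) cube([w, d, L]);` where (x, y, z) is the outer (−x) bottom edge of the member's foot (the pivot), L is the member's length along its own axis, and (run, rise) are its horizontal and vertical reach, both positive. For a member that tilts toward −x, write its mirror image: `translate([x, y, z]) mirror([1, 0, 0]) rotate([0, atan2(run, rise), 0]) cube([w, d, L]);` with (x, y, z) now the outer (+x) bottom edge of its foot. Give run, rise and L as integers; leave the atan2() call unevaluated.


translate([352, 0, 660]) cube([101, 1295, 84]);
translate([0, 56, 0]) rotate([0, atan2(352, 660), 0]) cube([45, 31, 748]);
translate([805, 56, 0]) mirror([1, 0, 0]) rotate([0, atan2(352, 660), 0]) cube([45, 31, 748]);
translate([0, 1208, 0]) rotate([0, atan2(352, 660), 0]) cube([45, 31, 748]);
translate([805, 1208, 0]) mirror([1, 0, 0]) rotate([0, atan2(352, 660), 0]) cube([45, 31, 748]);


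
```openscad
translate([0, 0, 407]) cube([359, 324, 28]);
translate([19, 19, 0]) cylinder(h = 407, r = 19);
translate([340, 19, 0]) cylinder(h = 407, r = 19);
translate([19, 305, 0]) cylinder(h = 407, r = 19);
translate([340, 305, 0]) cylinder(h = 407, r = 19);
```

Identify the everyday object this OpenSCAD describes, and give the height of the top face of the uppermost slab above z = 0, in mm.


A stool. The seat height is 435 mm.

A 359×324×28 slab at z = 407 on four corner cylinders — a stool. The seat top is 407 + 28 = 435 mm.


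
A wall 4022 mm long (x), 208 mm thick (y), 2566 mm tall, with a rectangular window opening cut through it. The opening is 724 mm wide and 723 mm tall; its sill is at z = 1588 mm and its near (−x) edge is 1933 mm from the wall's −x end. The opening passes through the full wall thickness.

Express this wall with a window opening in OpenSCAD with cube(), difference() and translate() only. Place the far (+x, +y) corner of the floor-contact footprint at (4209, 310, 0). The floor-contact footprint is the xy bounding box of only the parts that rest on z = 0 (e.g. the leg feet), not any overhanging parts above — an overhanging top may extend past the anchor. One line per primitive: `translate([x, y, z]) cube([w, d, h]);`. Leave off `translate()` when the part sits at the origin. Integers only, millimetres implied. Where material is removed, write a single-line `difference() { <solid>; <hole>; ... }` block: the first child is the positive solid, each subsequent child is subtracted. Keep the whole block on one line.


difference() { translate([187, 102, 0]) cube([4022, 208, 2566]); translate([2120, 102, 1588]) cube([724, 208, 723]); }


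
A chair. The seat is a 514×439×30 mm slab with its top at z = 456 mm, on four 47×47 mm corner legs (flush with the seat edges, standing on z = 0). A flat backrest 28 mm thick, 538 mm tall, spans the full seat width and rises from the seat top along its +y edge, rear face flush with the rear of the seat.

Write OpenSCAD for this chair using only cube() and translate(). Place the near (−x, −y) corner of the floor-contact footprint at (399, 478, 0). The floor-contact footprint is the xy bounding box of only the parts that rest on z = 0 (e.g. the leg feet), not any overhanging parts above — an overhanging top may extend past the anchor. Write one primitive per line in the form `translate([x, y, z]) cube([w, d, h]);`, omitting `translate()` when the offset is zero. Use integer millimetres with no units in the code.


// leg_h = 456 - 30 = 426
translate([399, 478, 426]) cube([514, 439, 30]);
translate([399, 478, 0]) cube([47, 47, 426]);
translate([866, 478, 0]) cube([47, 47, 426]);
translate([399, 870, 0]) cube([47, 47, 426]);
translate([866, 870, 0]) cube([47, 47, 426]);
translate([399, 889, 456]) cube([514, 28, 538]);


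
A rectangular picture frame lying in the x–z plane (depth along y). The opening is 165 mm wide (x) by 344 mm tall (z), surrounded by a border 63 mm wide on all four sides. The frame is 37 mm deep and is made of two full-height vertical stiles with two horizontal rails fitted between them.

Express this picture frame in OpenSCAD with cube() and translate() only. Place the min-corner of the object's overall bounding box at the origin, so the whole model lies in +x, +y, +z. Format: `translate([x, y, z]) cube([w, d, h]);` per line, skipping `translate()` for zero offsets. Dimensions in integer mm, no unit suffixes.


cube([63, 37, 470]);
translate([228, 0, 0]) cube([63, 37, 470]);
translate([63, 0, 0]) cube([165, 37, 63]);
translate([63, 0, 407]) cube([165, 37, 63]);


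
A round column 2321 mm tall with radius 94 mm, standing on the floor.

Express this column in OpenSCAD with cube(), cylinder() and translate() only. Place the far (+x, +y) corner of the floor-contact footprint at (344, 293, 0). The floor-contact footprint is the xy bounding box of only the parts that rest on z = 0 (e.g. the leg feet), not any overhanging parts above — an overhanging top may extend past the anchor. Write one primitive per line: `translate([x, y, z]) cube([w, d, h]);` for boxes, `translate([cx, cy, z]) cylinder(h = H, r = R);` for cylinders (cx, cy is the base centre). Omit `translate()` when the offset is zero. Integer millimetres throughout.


translate([250, 199, 0]) cylinder(h = 2321, r = 94);


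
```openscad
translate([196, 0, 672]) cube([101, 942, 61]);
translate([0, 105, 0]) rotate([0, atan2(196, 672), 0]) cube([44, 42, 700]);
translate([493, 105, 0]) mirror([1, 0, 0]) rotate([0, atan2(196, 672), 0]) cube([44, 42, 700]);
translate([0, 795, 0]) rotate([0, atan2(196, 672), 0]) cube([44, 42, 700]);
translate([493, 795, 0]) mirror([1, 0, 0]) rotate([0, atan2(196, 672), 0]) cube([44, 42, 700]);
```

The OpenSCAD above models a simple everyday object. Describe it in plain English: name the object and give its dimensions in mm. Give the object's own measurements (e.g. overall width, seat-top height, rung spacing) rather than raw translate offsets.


A sawhorse. A 101×942×61 mm beam (x, y, z) sits on two A-frame leg pairs. Each pair is two raked legs of 44×42 mm section (42 mm along y) splaying symmetrically in x. Each leg rises 672 mm vertically over 196 mm of horizontal reach and is 700 mm long along its own axis. Every leg's outer bottom edge rests on the floor and its outer top edge meets a bottom edge of the beam — the left legs (tilting toward +x) meet the beam's −x bottom edge, the right legs (their mirror images, tilting toward −x) meet its +x bottom edge — so the leg tops tuck under the beam, the beam's underside is 672 mm above the floor, and the feet are 493 mm apart outside-to-outside with the beam centred between them. The two leg pairs are set in 105 mm from either end of the beam.


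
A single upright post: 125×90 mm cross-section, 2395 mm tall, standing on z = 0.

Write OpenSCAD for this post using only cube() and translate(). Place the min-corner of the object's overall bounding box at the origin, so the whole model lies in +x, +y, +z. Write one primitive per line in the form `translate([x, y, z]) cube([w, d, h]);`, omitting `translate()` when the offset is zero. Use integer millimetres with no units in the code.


cube([125, 90, 2395]);


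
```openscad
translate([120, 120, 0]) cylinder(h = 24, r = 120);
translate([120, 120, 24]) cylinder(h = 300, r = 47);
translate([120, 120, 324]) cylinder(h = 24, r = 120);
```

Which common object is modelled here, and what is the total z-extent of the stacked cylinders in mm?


A spool. The overall height is 348 mm.

Three coaxial cylinders, large–small–large — a spool. Two 24 mm flanges and a 300 mm core give 24 + 300 + 24 = 348 mm.


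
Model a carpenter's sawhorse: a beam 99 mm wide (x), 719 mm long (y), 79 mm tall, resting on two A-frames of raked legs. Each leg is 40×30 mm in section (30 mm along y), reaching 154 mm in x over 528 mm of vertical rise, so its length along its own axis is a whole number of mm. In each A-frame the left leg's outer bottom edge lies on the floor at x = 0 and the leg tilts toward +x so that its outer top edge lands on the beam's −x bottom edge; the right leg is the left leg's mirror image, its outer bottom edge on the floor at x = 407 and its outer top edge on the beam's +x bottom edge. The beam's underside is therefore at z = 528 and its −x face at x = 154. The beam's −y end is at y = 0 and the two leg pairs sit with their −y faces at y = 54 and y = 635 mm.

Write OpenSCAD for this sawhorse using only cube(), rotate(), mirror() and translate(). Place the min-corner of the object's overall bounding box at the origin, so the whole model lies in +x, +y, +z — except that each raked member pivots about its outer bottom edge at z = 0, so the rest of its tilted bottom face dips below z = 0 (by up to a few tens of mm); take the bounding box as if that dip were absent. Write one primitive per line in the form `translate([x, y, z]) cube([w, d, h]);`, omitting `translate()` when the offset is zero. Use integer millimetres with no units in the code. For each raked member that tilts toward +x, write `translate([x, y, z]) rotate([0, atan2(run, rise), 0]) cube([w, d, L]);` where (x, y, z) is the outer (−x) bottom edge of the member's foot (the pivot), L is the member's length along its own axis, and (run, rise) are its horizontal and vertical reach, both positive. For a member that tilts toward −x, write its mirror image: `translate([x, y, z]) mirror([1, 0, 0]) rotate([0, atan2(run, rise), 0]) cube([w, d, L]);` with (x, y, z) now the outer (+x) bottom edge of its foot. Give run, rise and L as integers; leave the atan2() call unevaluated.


// leg length = √(154² + 528²) = 550
// right-leg outer foot x = 2·154 + 99 = 407
// beam min-corner = (154, 0, 528)
translate([154, 0, 528]) cube([99, 719, 79]);
translate([0, 54, 0]) rotate([0, atan2(154, 528), 0]) cube([40, 30, 550]);
translate([407, 54, 0]) mirror([1, 0, 0]) rotate([0, atan2(154, 528), 0]) cube([40, 30, 550]);
translate([0, 635, 0]) rotate([0, atan2(154, 528), 0]) cube([40, 30, 550]);
translate([407, 635, 0]) mirror([1, 0, 0]) rotate([0, atan2(154, 528), 0]) cube([40, 30, 550]);


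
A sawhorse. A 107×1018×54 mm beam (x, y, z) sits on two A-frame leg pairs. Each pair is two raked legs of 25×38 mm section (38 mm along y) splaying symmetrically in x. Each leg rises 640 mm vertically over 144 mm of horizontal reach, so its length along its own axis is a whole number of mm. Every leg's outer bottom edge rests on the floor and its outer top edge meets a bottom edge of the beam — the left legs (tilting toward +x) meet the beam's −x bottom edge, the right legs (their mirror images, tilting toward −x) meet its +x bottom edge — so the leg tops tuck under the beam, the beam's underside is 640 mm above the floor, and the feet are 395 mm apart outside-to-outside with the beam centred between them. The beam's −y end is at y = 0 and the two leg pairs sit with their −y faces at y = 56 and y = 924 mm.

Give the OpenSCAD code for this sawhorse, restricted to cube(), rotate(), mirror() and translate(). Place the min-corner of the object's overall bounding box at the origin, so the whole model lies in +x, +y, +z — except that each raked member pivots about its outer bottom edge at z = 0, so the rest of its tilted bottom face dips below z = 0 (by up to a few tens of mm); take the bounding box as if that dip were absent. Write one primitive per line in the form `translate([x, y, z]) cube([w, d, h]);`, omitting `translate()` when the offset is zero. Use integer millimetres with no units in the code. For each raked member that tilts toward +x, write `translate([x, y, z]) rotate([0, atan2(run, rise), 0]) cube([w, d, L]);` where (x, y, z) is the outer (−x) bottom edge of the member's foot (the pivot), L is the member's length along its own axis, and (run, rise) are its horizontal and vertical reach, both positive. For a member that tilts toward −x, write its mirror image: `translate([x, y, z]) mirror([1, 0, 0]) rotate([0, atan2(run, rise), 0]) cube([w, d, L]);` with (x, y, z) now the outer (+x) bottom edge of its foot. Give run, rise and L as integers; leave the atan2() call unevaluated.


// leg length = √(144² + 640²) = 656
// right-leg outer foot x = 2·144 + 107 = 395
// beam min-corner = (144, 0, 640)
translate([144, 0, 640]) cube([107, 1018, 54]);
translate([0, 56, 0]) rotate([0, atan2(144, 640), 0]) cube([25, 38, 656]);
translate([395, 56, 0]) mirror([1, 0, 0]) rotate([0, atan2(144, 640), 0]) cube([25, 38, 656]);
translate([0, 924, 0]) rotate([0, atan2(144, 640), 0]) cube([25, 38, 656]);
translate([395, 924, 0]) mirror([1, 0, 0]) rotate([0, atan2(144, 640), 0]) cube([25, 38, 656]);


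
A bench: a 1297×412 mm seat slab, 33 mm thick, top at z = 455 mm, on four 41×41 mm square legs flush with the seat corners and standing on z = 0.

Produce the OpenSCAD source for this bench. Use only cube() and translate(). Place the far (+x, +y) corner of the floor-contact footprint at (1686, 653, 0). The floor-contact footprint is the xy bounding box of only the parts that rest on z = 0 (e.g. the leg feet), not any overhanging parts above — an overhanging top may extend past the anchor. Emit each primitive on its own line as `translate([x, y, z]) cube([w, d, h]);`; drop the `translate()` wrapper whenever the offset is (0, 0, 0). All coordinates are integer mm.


translate([389, 241, 422]) cube([1297, 412, 33]);
translate([389, 241, 0]) cube([41, 41, 422]);
translate([389, 612, 0]) cube([41, 41, 422]);
translate([1645, 241, 0]) cube([41, 41, 422]);
translate([1645, 612, 0]) cube([41, 41, 422]);


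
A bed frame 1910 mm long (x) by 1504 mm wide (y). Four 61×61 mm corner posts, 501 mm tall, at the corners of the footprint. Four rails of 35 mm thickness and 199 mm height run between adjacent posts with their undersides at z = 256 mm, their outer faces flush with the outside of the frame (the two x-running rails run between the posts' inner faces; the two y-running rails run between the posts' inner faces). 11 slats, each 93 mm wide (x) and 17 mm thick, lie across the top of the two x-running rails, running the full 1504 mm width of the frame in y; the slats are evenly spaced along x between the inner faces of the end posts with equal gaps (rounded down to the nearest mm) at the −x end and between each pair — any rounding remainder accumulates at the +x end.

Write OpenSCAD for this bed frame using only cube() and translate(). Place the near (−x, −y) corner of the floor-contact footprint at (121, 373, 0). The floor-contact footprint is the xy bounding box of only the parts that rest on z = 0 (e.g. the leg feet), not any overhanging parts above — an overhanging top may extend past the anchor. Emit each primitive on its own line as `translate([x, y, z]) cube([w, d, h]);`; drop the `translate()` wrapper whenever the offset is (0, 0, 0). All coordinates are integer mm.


// slat z = rail_z + rail_h = 256 + 199 = 455
// slat gap = ⌊(1788 − 11·93) / 12⌋ = 63
translate([121, 373, 0]) cube([61, 61, 501]);
translate([121, 1816, 0]) cube([61, 61, 501]);
translate([1970, 373, 0]) cube([61, 61, 501]);
translate([1970, 1816, 0]) cube([61, 61, 501]);
translate([182, 373, 256]) cube([1788, 35, 199]);
translate([182, 1842, 256]) cube([1788, 35, 199]);
translate([121, 434, 256]) cube([35, 1382, 199]);
translate([1996, 434, 256]) cube([35, 1382, 199]);
translate([245, 373, 455]) cube([93, 1504, 17]);
translate([401, 373, 455]) cube([93, 1504, 17]);
translate([557, 373, 455]) cube([93, 1504, 17]);
translate([713, 373, 455]) cube([93, 1504, 17]);
translate([869, 373, 455]) cube([93, 1504, 17]);
translate([1025, 373, 455]) cube([93, 1504, 17]);
translate([1181, 373, 455]) cube([93, 1504, 17]);
translate([1337, 373, 455]) cube([93, 1504, 17]);
translate([1493, 373, 455]) cube([93, 1504, 17]);
translate([1649, 373, 455]) cube([93, 1504, 17]);
translate([1805, 373, 455]) cube([93, 1504, 17]);


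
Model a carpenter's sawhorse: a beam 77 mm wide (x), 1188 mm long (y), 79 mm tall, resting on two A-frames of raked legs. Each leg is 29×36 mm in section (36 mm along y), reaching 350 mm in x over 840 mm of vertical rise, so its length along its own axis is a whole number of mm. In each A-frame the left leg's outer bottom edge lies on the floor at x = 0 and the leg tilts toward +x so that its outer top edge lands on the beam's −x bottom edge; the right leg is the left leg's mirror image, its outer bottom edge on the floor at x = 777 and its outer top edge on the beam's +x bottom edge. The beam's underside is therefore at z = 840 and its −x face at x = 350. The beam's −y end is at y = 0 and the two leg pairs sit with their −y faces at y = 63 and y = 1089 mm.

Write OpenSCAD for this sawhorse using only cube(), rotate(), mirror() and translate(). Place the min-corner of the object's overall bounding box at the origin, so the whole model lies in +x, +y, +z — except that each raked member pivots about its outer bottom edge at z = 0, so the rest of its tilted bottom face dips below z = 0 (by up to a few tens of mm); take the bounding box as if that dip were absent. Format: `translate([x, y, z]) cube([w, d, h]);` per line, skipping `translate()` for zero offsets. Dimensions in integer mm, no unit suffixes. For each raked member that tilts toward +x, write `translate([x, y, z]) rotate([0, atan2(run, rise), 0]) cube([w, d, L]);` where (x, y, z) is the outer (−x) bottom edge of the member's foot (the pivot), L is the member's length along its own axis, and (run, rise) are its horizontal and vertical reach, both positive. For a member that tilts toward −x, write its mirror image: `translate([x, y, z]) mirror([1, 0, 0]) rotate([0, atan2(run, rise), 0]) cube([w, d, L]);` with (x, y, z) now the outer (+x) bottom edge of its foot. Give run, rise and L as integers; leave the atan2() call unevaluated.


// leg length = √(350² + 840²) = 910
// right-leg outer foot x = 2·350 + 77 = 777
// beam min-corner = (350, 0, 840)
translate([350, 0, 840]) cube([77, 1188, 79]);
translate([0, 63, 0]) rotate([0, atan2(350, 840), 0]) cube([29, 36, 910]);
translate([777, 63, 0]) mirror([1, 0, 0]) rotate([0, atan2(350, 840), 0]) cube([29, 36, 910]);
translate([0, 1089, 0]) rotate([0, atan2(350, 840), 0]) cube([29, 36, 910]);
translate([777, 1089, 0]) mirror([1, 0, 0]) rotate([0, atan2(350, 840), 0]) cube([29, 36, 910]);


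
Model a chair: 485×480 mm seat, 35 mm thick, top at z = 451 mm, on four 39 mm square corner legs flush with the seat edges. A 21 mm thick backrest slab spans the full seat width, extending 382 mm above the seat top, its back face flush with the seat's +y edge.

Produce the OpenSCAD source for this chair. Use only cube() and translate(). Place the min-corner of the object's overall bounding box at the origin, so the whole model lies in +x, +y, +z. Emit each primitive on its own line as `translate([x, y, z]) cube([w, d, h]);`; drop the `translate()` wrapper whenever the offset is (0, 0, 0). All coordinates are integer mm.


// leg_h = 451 - 35 = 416
translate([0, 0, 416]) cube([485, 480, 35]);
cube([39, 39, 416]);
translate([446, 0, 0]) cube([39, 39, 416]);
translate([0, 441, 0]) cube([39, 39, 416]);
translate([446, 441, 0]) cube([39, 39, 416]);
translate([0, 459, 451]) cube([485, 21, 382]);


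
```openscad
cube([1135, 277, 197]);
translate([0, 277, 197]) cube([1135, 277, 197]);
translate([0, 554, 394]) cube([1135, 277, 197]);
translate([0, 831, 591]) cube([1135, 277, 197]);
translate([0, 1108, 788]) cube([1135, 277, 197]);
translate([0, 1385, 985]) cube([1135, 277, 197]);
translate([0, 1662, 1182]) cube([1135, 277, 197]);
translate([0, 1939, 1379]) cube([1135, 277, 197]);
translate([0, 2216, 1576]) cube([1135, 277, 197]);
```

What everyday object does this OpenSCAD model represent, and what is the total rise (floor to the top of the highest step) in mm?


A staircase. The total rise is 1773 mm.

9 identical blocks, each offset up and back from the previous — a staircase. Each step is 197 mm tall and there are 9 of them, so the total rise is 9 × 197 = 1773 mm.


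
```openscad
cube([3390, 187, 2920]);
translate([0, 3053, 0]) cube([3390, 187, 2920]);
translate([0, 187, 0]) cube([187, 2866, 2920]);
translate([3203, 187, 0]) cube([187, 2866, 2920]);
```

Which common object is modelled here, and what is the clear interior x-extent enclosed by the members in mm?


A house (or room) frame. The interior width is 3016 mm.

Four 2920 mm walls enclosing a rectangle with no floor or roof — a room or house frame. Outside width is 3390 mm and wall thickness is 187 mm, so the interior width is 3390 − 2 × 187 = 3016 mm.


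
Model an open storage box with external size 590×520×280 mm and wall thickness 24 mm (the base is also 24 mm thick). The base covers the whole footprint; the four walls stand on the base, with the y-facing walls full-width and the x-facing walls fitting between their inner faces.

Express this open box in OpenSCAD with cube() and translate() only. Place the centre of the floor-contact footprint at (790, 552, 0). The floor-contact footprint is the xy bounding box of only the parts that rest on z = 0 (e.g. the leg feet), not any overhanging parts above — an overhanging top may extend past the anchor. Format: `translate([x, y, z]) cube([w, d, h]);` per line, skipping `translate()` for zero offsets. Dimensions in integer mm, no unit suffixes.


translate([495, 292, 0]) cube([590, 520, 24]);
translate([495, 292, 24]) cube([590, 24, 256]);
translate([495, 788, 24]) cube([590, 24, 256]);
translate([495, 316, 24]) cube([24, 472, 256]);
translate([1061, 316, 24]) cube([24, 472, 256]);


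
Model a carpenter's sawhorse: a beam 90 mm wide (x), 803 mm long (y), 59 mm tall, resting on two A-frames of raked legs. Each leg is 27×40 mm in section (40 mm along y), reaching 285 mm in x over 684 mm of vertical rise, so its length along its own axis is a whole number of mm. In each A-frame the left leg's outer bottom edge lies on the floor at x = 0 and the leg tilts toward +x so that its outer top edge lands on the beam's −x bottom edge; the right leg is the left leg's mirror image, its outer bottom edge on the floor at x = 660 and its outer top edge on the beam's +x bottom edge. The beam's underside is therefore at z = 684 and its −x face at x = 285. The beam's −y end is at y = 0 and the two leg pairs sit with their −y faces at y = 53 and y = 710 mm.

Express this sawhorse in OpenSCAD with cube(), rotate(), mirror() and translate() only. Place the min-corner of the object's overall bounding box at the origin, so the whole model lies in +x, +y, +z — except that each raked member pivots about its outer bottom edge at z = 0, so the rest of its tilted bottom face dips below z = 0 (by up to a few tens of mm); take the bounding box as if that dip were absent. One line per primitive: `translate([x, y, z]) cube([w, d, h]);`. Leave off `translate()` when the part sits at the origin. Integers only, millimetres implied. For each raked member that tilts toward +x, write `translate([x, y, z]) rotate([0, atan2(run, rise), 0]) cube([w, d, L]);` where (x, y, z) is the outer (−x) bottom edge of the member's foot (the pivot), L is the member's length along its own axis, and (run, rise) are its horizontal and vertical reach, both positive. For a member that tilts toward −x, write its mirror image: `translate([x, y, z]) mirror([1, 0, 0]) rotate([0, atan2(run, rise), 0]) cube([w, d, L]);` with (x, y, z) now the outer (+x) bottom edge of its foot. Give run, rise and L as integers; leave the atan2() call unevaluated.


translate([285, 0, 684]) cube([90, 803, 59]);
translate([0, 53, 0]) rotate([0, atan2(285, 684), 0]) cube([27, 40, 741]);
translate([660, 53, 0]) mirror([1, 0, 0]) rotate([0, atan2(285, 684), 0]) cube([27, 40, 741]);
translate([0, 710, 0]) rotate([0, atan2(285, 684), 0]) cube([27, 40, 741]);
translate([660, 710, 0]) mirror([1, 0, 0]) rotate([0, atan2(285, 684), 0]) cube([27, 40, 741]);


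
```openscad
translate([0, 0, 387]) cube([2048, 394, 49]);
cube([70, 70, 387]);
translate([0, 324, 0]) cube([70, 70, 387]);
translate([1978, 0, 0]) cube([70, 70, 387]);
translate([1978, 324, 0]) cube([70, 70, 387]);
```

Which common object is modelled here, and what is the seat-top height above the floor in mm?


A bench. The seat-top height is 436 mm.

A long slab on four corner posts — a bench. The slab sits at z = 387 with thickness 49, so the top is 387 + 49 = 436 mm.


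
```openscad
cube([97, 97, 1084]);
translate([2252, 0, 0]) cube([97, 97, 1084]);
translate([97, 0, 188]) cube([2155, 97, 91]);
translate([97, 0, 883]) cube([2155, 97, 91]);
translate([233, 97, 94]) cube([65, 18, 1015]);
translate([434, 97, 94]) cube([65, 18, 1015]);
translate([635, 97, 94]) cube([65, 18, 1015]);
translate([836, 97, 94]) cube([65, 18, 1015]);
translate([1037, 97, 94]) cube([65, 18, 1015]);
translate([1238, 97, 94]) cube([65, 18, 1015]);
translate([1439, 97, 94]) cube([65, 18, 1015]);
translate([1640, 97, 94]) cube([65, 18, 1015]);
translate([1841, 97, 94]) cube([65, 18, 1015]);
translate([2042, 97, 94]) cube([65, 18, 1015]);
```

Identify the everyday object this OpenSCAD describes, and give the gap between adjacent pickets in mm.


A fence section. The picket gap is 136 mm.

Two posts, two rails, 10 pickets — a fence section. Span 2155 mm holds 10 pickets of 65 mm with 11 equal gaps: ⌊(2155 − 10·65) / 11⌋ = 136 mm.


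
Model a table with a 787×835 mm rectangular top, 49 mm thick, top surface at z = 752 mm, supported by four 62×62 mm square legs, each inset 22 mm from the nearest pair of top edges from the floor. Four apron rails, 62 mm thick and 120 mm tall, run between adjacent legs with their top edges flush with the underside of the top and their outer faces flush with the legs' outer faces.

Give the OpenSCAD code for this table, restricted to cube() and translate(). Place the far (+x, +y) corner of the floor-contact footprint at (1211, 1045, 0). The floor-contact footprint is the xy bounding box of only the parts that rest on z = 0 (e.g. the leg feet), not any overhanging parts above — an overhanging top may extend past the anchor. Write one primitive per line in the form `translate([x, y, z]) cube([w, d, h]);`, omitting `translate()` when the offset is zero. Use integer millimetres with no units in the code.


// leg_h = 752 - 49 = 703
// apron z = 703 - 120 = 583
translate([446, 232, 703]) cube([787, 835, 49]);
translate([468, 254, 0]) cube([62, 62, 703]);
translate([1149, 254, 0]) cube([62, 62, 703]);
translate([468, 983, 0]) cube([62, 62, 703]);
translate([1149, 983, 0]) cube([62, 62, 703]);
translate([530, 254, 583]) cube([619, 62, 120]);
translate([530, 983, 583]) cube([619, 62, 120]);
translate([468, 316, 583]) cube([62, 667, 120]);
translate([1149, 316, 583]) cube([62, 667, 120]);
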